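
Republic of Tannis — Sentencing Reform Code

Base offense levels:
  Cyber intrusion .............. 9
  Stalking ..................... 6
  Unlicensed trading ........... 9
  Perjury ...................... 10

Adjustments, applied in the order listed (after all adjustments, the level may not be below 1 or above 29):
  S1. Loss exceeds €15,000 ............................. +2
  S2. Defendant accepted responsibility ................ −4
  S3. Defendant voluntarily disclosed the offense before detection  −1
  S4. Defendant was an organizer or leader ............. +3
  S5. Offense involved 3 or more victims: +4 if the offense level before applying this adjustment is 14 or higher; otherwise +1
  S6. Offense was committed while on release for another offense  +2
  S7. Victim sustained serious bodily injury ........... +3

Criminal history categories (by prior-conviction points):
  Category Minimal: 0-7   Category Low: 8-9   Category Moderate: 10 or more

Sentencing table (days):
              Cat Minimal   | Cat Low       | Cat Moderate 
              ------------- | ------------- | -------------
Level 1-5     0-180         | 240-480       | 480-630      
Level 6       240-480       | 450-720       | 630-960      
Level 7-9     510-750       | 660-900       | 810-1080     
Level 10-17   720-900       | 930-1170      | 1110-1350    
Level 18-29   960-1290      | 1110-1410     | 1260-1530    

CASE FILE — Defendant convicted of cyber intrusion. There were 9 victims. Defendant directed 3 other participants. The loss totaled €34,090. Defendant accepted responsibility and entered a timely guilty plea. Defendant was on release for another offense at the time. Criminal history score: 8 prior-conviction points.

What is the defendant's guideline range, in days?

Base offense level for cyber intrusion: 9.
S1 applies: 9 + 2 = 11.
S2 applies: 11 − 4 = 7.
S3 does not apply.
S4 applies: 7 + 3 = 10.
S5 applies (level before this adjustment is 10 < 14, so +1): 10 + 1 = 11.
S6 applies: 11 + 2 = 13.
S7 does not apply.
Final offense level: 13.
Criminal history: 8 prior points → Category Low (8-9).
Level 13 falls in the 10-17 band.
Grid: Level 10-17 × Category Low = 930-1170 days.

930-1170 days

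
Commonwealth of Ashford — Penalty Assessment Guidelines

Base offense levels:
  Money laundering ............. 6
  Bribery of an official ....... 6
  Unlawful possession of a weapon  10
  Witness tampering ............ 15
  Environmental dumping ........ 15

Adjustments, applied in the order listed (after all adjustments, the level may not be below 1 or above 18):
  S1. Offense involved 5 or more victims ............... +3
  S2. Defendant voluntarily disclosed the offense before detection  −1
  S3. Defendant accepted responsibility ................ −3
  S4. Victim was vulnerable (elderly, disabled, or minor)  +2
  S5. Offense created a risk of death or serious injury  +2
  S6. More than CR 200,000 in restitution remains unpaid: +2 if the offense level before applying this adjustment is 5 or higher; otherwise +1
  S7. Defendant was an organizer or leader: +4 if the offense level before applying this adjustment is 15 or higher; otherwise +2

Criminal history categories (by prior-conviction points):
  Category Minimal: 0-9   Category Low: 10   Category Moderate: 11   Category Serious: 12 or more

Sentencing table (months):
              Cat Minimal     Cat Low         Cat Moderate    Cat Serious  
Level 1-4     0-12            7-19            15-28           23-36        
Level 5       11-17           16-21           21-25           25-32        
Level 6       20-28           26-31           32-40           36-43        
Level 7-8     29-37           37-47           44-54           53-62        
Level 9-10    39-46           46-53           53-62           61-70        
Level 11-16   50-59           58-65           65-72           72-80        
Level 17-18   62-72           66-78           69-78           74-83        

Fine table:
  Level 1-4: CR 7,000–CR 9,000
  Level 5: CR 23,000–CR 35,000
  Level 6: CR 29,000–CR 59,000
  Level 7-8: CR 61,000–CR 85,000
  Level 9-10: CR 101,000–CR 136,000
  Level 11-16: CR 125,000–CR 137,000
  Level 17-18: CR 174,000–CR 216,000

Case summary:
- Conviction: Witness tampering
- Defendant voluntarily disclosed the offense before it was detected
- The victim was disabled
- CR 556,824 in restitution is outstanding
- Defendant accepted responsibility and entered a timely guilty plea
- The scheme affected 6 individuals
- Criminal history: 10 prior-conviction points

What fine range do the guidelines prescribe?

Base offense level for witness tampering: 15.
S1 applies: 15 + 3 = 18.
S2 applies: 18 − 1 = 17.
S3 applies: 17 − 3 = 14.
S4 applies: 14 + 2 = 16.
S6 applies (level before this adjustment is 16 ≥ 5, so +2): 16 + 2 = 18.
Final offense level: 18.
Level 18 falls in the 17-18 band.
Fine table: Level 17-18 → CR 174,000–CR 216,000.

CR 174,000–CR 216,000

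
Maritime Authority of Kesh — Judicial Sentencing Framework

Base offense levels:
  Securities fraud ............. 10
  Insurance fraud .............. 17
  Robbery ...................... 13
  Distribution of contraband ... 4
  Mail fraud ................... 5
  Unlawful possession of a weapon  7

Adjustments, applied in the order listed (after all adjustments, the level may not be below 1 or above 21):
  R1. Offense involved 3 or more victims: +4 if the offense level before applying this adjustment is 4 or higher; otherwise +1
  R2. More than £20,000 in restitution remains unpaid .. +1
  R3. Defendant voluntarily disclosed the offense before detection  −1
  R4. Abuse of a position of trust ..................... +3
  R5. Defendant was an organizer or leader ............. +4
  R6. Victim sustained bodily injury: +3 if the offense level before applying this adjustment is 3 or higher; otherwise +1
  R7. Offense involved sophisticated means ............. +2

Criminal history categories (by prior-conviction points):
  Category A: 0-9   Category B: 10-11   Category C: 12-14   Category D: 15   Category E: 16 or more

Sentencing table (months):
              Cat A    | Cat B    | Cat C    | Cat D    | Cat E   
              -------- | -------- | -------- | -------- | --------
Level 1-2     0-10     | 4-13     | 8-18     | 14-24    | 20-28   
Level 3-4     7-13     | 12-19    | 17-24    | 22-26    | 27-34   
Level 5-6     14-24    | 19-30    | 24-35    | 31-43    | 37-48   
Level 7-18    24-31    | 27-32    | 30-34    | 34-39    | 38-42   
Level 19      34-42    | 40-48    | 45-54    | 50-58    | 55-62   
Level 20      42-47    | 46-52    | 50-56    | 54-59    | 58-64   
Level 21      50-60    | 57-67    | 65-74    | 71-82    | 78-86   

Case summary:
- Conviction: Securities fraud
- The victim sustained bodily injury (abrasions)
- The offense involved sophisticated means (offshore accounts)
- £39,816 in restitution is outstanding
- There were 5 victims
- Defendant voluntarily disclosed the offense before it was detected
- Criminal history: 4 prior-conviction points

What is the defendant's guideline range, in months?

34-42 months

Base offense level for securities fraud: 10.
R1 applies (level before this adjustment is 10 ≥ 4, so +4): 10 + 4 = 14.
R2 applies: 14 + 1 = 15.
R3 applies: 15 − 1 = 14.
R4 does not apply.
R6 applies (level before this adjustment is 14 ≥ 3, so +3): 14 + 3 = 17.
R7 applies: 17 + 2 = 19.
Final offense level: 19.
Criminal history: 4 prior points → Category A (0-9).
Level 19 falls in the 19 band.
Grid: Level 19 × Category A = 34-42 months.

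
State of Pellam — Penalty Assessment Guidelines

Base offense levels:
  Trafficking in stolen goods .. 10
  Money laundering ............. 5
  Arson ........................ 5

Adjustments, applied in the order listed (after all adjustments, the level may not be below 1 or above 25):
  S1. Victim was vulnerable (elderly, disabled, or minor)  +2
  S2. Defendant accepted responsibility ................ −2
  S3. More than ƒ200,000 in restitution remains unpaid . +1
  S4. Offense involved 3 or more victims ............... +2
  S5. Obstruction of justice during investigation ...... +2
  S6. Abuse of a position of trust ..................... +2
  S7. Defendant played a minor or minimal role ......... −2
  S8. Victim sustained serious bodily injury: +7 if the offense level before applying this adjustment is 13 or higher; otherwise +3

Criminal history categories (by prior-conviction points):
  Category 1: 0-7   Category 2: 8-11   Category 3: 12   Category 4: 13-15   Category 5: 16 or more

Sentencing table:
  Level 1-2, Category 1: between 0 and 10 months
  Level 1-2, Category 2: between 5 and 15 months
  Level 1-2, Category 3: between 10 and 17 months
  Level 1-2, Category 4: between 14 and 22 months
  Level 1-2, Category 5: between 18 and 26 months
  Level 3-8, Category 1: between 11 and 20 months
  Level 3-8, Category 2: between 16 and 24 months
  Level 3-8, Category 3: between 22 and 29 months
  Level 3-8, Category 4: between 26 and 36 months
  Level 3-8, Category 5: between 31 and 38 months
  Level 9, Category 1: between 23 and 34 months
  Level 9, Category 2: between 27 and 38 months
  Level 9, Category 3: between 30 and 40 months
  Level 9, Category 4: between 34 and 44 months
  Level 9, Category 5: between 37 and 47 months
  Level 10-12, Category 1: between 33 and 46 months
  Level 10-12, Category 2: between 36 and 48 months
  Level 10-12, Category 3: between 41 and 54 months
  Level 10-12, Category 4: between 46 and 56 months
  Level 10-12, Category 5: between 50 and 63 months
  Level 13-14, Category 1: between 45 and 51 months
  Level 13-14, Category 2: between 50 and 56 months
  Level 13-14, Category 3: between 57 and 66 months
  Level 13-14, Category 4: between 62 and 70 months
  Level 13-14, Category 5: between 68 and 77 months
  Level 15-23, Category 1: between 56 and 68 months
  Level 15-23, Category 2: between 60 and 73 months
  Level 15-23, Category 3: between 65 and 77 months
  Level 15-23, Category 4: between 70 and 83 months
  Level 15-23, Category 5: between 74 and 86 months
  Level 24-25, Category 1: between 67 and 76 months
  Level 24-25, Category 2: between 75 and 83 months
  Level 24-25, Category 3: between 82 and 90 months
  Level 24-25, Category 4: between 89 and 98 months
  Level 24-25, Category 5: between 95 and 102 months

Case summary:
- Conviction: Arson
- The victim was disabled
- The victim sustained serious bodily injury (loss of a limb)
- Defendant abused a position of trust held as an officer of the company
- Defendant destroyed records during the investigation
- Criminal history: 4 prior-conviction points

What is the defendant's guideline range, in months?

Base offense level for arson: 5.
S1 applies: 5 + 2 = 7.
S3 does not apply.
S5 applies: 7 + 2 = 9.
S6 applies: 9 + 2 = 11.
S8 applies (level before this adjustment is 11 < 13, so +3): 11 + 3 = 14.
Final offense level: 14.
Criminal history: 4 prior points → Category 1 (0-7).
Level 14 falls in the 13-14 band.
Grid: Level 13-14 × Category 1 = 45-51 months.

45-51 months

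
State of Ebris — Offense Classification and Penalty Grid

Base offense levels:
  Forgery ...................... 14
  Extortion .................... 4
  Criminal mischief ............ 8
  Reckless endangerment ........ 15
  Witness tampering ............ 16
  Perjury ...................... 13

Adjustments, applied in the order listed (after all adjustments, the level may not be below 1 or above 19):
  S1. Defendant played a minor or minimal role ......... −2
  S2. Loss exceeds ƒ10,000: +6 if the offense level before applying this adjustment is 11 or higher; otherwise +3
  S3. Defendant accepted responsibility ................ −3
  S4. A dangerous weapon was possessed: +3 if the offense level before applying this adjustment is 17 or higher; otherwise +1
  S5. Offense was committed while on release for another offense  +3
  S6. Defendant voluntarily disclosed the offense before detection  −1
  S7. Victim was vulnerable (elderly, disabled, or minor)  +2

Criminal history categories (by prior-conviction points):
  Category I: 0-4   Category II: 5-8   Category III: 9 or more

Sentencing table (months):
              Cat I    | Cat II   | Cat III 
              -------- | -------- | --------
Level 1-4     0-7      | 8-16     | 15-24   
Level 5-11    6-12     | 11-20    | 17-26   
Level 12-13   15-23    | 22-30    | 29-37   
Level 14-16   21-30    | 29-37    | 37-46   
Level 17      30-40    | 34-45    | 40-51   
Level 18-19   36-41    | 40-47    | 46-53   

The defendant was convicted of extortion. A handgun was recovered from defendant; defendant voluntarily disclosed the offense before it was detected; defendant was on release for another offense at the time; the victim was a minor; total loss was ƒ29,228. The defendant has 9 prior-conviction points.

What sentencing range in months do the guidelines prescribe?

Base offense level for extortion: 4.
S2 applies (level before this adjustment is 4 < 11, so +3): 4 + 3 = 7.
S4 applies (level before this adjustment is 7 < 17, so +1): 7 + 1 = 8.
S5 applies: 8 + 3 = 11.
S6 applies: 11 − 1 = 10.
S7 applies: 10 + 2 = 12.
Final offense level: 12.
Criminal history: 9 prior points → Category III (9+).
Level 12 falls in the 12-13 band.
Grid: Level 12-13 × Category III = 29-37 months.

29-37 months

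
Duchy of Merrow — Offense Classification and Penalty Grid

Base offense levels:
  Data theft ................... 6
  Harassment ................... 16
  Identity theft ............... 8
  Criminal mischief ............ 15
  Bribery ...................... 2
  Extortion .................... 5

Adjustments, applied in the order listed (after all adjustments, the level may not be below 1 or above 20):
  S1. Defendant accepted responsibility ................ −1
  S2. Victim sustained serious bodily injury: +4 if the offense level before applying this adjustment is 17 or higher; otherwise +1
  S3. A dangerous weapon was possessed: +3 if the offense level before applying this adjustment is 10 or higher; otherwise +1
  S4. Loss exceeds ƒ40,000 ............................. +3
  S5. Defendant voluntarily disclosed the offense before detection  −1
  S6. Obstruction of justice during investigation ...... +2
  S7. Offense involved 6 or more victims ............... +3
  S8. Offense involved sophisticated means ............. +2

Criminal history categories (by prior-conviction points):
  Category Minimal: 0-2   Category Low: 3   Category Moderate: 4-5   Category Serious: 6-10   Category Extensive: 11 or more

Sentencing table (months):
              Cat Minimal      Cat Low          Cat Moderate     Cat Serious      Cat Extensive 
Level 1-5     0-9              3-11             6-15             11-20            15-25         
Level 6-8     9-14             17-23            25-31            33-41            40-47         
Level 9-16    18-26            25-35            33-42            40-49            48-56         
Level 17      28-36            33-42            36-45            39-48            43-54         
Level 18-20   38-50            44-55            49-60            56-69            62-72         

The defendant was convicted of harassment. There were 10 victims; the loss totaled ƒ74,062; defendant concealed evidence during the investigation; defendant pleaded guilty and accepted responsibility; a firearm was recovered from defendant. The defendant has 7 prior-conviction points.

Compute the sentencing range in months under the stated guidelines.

Base offense level for harassment: 16.
S1 applies: 16 − 1 = 15.
S2 does not apply.
S3 applies (level before this adjustment is 15 ≥ 10, so +3): 15 + 3 = 18.
S4 applies: 18 + 3 = 21.
S5 does not apply.
S6 applies: 21 + 2 = 23.
S7 applies: 23 + 3 = 26.
Level 26 exceeds the maximum of 20; capped at 20.
Final offense level: 20.
Criminal history: 7 prior points → Category Serious (6-10).
Level 20 falls in the 18-20 band.
Grid: Level 18-20 × Category Serious = 56-69 months.

56-69 months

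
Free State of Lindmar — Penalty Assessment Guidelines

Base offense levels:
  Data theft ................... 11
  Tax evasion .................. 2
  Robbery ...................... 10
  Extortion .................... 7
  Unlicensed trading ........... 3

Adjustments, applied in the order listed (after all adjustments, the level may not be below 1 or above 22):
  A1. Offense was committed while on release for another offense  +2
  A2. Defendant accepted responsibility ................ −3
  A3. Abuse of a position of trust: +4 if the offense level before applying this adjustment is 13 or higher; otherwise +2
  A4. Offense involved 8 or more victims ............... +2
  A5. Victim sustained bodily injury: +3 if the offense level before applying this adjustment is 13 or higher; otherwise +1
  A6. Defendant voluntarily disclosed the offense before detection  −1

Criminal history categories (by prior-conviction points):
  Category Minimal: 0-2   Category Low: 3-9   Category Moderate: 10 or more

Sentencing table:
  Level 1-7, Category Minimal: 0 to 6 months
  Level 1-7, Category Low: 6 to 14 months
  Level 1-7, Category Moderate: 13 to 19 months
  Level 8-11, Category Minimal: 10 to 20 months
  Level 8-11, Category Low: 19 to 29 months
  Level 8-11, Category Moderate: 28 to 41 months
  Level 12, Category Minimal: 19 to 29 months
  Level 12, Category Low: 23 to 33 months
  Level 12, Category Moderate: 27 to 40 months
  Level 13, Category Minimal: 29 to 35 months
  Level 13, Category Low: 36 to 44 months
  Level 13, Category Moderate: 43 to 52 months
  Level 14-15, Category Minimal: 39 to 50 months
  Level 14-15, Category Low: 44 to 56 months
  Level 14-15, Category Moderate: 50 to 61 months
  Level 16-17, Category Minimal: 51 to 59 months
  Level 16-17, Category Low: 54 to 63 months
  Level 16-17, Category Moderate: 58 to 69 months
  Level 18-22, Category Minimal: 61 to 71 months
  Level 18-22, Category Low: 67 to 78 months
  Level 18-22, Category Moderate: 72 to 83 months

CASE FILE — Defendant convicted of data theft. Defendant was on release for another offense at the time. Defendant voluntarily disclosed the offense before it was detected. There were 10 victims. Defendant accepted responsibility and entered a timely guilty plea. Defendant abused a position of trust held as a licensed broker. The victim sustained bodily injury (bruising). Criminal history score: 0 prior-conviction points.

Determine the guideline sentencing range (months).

51-59 months

Base offense level for data theft: 11.
A1 applies: 11 + 2 = 13.
A2 applies: 13 − 3 = 10.
A3 applies (level before this adjustment is 10 < 13, so +2): 10 + 2 = 12.
A4 applies: 12 + 2 = 14.
A5 applies (level before this adjustment is 14 ≥ 13, so +3): 14 + 3 = 17.
A6 applies: 17 − 1 = 16.
Final offense level: 16.
Criminal history: 0 prior points → Category Minimal (0-2).
Level 16 falls in the 16-17 band.
Grid: Level 16-17 × Category Minimal = 51-59 months.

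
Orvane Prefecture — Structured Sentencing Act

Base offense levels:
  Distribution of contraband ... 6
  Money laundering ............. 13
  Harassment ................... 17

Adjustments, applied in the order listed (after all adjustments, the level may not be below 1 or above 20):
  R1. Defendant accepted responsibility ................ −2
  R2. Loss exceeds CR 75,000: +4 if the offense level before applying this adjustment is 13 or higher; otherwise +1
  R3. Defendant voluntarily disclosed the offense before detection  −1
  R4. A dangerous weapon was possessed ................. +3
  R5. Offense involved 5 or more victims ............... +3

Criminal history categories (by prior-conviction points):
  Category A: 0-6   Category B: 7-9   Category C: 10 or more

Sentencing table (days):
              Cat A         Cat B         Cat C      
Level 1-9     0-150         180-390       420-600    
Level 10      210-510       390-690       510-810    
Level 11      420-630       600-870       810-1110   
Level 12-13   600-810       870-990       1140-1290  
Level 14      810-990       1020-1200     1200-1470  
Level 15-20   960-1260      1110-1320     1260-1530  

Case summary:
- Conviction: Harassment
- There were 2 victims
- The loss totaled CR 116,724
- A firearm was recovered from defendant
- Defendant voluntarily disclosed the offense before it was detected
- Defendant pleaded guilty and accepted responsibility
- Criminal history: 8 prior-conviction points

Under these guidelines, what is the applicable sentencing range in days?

1110-1320 days

Base offense level for harassment: 17.
R1 applies: 17 − 2 = 15.
R2 applies (level before this adjustment is 15 ≥ 13, so +4): 15 + 4 = 19.
R3 applies: 19 − 1 = 18.
R4 applies: 18 + 3 = 21.
R5 does not apply.
Level 21 exceeds the maximum of 20; capped at 20.
Final offense level: 20.
Criminal history: 8 prior points → Category B (7-9).
Level 20 falls in the 15-20 band.
Grid: Level 15-20 × Category B = 1110-1320 days.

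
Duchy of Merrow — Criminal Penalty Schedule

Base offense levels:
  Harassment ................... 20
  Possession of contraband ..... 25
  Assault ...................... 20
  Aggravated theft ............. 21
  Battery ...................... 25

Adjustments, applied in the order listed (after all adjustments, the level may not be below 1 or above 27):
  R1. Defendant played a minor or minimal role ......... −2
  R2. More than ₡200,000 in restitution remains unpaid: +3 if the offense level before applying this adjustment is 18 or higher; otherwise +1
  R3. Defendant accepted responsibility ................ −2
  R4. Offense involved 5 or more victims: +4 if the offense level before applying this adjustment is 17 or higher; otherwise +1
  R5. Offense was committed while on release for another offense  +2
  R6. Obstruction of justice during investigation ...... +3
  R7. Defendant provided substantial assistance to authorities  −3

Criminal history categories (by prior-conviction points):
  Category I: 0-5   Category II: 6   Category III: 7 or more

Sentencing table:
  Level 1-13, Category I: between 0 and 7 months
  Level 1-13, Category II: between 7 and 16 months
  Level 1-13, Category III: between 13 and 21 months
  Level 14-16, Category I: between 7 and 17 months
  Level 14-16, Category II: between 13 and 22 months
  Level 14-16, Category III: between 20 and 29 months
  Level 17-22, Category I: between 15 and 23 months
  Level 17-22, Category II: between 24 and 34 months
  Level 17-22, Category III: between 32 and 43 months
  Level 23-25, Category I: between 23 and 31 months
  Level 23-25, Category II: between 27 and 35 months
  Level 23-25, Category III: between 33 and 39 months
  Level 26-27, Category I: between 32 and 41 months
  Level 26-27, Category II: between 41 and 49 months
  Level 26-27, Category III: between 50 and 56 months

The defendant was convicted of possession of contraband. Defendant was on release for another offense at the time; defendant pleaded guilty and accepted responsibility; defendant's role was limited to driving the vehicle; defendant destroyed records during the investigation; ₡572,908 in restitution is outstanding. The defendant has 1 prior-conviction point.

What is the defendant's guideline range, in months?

Base offense level for possession of contraband: 25.
R1 applies: 25 − 2 = 23.
R2 applies (level before this adjustment is 23 ≥ 18, so +3): 23 + 3 = 26.
R3 applies: 26 − 2 = 24.
R4 does not apply.
R5 applies: 24 + 2 = 26.
R6 applies: 26 + 3 = 29.
R7 does not apply.
Level 29 exceeds the maximum of 27; capped at 27.
Final offense level: 27.
Criminal history: 1 prior point → Category I (0-5).
Level 27 falls in the 26-27 band.
Grid: Level 26-27 × Category I = 32-41 months.

32-41 months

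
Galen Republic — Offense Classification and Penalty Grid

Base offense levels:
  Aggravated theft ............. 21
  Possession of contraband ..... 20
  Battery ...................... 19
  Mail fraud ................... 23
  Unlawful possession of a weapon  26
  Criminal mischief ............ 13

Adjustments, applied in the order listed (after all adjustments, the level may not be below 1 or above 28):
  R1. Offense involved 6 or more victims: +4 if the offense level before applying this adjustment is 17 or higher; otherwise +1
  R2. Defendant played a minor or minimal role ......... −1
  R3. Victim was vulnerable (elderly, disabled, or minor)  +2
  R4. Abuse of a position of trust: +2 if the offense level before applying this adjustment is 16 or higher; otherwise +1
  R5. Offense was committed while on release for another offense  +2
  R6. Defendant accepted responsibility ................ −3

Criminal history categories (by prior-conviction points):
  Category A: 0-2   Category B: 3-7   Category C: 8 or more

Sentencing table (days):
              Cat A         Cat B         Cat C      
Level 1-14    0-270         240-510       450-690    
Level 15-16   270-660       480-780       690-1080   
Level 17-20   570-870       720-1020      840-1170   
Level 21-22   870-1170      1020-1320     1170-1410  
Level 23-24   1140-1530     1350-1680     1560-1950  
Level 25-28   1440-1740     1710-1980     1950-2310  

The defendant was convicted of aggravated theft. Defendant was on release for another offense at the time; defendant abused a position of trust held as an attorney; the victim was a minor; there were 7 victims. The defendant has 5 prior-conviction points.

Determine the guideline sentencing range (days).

Base offense level for aggravated theft: 21.
R1 applies (level before this adjustment is 21 ≥ 17, so +4): 21 + 4 = 25.
R3 applies: 25 + 2 = 27.
R4 applies (level before this adjustment is 27 ≥ 16, so +2): 27 + 2 = 29.
R5 applies: 29 + 2 = 31.
Level 31 exceeds the maximum of 28; capped at 28.
Final offense level: 28.
Criminal history: 5 prior points → Category B (3-7).
Level 28 falls in the 25-28 band.
Grid: Level 25-28 × Category B = 1710-1980 days.

1710-1980 days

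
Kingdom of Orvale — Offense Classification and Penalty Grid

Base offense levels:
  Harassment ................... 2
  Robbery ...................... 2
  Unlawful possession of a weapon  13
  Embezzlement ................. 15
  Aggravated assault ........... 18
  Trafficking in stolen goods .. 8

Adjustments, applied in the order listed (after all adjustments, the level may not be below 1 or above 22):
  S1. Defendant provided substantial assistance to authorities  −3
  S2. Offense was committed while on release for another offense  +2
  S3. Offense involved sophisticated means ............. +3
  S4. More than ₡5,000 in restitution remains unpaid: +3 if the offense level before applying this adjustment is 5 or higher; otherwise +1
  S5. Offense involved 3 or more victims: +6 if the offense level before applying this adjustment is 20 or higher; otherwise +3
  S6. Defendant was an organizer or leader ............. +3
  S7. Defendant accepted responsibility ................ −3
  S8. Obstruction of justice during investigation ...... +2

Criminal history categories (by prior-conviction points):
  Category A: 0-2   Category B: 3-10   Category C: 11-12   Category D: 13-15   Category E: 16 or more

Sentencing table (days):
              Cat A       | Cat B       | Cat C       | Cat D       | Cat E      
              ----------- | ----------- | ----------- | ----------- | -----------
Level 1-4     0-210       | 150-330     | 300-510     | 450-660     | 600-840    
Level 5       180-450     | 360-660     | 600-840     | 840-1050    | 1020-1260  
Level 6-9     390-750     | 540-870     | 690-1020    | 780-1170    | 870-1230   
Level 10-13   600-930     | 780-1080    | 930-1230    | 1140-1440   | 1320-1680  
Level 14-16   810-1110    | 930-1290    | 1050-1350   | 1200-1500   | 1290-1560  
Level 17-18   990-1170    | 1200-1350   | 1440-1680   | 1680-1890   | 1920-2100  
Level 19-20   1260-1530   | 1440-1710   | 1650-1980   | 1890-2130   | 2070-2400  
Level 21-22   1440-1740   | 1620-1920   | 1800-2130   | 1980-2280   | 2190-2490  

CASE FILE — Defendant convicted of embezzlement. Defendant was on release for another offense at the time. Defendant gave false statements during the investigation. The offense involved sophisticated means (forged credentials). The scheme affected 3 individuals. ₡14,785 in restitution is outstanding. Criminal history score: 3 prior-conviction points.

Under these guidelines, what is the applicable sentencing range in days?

1620-1920 days

Base offense level for embezzlement: 15.
S2 applies: 15 + 2 = 17.
S3 applies: 17 + 3 = 20.
S4 applies (level before this adjustment is 20 ≥ 5, so +3): 20 + 3 = 23.
S5 applies (level before this adjustment is 23 ≥ 20, so +6): 23 + 6 = 29.
S6 does not apply.
S8 applies: 29 + 2 = 31.
Level 31 exceeds the maximum of 22; capped at 22.
Final offense level: 22.
Criminal history: 3 prior points → Category B (3-10).
Level 22 falls in the 21-22 band.
Grid: Level 21-22 × Category B = 1620-1920 days.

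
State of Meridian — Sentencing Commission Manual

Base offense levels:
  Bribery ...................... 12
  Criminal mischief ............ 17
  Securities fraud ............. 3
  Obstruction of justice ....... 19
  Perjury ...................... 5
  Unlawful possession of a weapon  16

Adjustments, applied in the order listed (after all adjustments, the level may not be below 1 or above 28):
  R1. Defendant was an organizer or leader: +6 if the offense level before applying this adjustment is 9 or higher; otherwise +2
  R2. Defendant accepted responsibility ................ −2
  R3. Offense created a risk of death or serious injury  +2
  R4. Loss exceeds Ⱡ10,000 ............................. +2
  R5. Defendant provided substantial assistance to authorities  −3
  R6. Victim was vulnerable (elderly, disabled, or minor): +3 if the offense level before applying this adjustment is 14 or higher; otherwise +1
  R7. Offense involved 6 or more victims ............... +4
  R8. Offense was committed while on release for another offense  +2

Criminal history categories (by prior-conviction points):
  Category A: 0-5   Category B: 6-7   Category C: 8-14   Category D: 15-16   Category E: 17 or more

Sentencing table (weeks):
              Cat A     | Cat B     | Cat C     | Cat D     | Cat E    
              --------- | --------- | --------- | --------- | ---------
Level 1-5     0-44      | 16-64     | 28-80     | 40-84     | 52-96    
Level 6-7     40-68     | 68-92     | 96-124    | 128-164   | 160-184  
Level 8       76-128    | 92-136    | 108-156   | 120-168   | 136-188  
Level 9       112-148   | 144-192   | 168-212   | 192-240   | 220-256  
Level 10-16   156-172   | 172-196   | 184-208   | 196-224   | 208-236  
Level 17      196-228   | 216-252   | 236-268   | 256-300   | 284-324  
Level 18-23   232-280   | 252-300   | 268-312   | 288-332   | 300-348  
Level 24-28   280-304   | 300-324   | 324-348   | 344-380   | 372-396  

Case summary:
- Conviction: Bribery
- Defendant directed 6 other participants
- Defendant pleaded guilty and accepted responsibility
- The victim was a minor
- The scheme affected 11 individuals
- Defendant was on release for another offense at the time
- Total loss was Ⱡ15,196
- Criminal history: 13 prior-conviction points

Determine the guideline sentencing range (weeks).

Base offense level for bribery: 12.
R1 applies (level before this adjustment is 12 ≥ 9, so +6): 12 + 6 = 18.
R2 applies: 18 − 2 = 16.
R3 does not apply.
R4 applies: 16 + 2 = 18.
R5 does not apply.
R6 applies (level before this adjustment is 18 ≥ 14, so +3): 18 + 3 = 21.
R7 applies: 21 + 4 = 25.
R8 applies: 25 + 2 = 27.
Final offense level: 27.
Criminal history: 13 prior points → Category C (8-14).
Level 27 falls in the 24-28 band.
Grid: Level 24-28 × Category C = 324-348 weeks.

324-348 weeks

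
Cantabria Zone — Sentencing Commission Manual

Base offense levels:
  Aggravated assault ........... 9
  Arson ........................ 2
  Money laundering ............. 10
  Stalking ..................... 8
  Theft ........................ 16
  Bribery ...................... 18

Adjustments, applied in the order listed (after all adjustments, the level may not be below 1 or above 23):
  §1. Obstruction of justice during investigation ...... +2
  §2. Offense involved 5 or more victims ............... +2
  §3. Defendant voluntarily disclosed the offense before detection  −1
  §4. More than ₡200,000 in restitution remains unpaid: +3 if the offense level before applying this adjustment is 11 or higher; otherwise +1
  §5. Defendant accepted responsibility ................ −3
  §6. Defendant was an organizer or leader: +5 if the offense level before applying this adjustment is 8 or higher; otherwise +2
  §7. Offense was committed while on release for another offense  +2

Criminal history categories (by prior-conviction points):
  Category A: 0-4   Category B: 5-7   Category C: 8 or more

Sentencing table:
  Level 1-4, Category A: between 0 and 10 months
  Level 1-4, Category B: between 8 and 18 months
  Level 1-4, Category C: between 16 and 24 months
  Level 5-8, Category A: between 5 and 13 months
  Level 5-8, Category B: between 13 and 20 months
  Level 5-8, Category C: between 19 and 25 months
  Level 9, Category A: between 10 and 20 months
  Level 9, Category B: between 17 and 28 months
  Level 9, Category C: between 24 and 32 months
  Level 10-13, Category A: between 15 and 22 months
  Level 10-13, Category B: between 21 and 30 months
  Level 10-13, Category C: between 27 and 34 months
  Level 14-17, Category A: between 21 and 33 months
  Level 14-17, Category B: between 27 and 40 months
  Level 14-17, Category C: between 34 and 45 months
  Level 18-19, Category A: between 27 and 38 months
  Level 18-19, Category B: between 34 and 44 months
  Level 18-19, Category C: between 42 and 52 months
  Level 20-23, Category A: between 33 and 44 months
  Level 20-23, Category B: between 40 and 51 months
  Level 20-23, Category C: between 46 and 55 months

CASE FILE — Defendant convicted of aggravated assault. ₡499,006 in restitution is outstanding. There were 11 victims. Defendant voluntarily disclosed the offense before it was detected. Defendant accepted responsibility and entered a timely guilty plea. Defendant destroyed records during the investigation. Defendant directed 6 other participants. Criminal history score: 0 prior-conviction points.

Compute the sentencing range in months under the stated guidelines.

21-33 months

Base offense level for aggravated assault: 9.
§1 applies: 9 + 2 = 11.
§2 applies: 11 + 2 = 13.
§3 applies: 13 − 1 = 12.
§4 applies (level before this adjustment is 12 ≥ 11, so +3): 12 + 3 = 15.
§5 applies: 15 − 3 = 12.
§6 applies (level before this adjustment is 12 ≥ 8, so +5): 12 + 5 = 17.
§7 does not apply.
Final offense level: 17.
Criminal history: 0 prior points → Category A (0-4).
Level 17 falls in the 14-17 band.
Grid: Level 14-17 × Category A = 21-33 months.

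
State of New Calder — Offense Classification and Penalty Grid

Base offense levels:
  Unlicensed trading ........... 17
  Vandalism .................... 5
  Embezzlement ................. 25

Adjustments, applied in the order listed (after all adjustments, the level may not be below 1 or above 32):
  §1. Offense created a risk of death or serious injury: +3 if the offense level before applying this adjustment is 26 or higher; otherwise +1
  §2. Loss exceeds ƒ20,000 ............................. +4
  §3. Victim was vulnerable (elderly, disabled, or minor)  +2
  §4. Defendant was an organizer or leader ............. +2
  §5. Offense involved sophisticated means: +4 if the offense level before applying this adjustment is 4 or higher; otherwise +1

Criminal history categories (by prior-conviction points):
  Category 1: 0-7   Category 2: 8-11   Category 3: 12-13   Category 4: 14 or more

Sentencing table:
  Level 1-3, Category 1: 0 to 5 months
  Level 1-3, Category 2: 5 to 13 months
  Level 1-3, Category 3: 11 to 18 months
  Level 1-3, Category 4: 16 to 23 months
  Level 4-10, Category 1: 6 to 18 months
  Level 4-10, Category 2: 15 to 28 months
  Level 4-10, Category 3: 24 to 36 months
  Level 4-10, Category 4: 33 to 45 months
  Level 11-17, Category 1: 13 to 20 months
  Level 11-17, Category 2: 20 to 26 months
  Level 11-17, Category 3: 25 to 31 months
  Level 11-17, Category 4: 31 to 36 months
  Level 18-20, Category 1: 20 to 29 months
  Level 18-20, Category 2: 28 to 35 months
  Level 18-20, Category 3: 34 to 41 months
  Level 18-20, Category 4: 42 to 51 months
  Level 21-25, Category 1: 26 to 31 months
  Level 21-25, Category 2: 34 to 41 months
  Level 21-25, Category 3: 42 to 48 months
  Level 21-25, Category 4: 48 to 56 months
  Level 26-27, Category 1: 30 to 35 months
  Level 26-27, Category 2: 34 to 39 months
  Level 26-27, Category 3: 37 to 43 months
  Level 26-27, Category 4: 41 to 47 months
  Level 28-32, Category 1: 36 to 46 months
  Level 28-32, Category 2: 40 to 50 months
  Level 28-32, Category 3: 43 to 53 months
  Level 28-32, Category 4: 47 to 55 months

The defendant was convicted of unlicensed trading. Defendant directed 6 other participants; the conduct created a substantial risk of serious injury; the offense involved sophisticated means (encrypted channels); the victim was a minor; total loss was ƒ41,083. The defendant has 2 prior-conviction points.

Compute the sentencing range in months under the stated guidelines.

Base offense level for unlicensed trading: 17.
§1 applies (level before this adjustment is 17 < 26, so +1): 17 + 1 = 18.
§2 applies: 18 + 4 = 22.
§3 applies: 22 + 2 = 24.
§4 applies: 24 + 2 = 26.
§5 applies (level before this adjustment is 26 ≥ 4, so +4): 26 + 4 = 30.
Final offense level: 30.
Criminal history: 2 prior points → Category 1 (0-7).
Level 30 falls in the 28-32 band.
Grid: Level 28-32 × Category 1 = 36-46 months.

36-46 months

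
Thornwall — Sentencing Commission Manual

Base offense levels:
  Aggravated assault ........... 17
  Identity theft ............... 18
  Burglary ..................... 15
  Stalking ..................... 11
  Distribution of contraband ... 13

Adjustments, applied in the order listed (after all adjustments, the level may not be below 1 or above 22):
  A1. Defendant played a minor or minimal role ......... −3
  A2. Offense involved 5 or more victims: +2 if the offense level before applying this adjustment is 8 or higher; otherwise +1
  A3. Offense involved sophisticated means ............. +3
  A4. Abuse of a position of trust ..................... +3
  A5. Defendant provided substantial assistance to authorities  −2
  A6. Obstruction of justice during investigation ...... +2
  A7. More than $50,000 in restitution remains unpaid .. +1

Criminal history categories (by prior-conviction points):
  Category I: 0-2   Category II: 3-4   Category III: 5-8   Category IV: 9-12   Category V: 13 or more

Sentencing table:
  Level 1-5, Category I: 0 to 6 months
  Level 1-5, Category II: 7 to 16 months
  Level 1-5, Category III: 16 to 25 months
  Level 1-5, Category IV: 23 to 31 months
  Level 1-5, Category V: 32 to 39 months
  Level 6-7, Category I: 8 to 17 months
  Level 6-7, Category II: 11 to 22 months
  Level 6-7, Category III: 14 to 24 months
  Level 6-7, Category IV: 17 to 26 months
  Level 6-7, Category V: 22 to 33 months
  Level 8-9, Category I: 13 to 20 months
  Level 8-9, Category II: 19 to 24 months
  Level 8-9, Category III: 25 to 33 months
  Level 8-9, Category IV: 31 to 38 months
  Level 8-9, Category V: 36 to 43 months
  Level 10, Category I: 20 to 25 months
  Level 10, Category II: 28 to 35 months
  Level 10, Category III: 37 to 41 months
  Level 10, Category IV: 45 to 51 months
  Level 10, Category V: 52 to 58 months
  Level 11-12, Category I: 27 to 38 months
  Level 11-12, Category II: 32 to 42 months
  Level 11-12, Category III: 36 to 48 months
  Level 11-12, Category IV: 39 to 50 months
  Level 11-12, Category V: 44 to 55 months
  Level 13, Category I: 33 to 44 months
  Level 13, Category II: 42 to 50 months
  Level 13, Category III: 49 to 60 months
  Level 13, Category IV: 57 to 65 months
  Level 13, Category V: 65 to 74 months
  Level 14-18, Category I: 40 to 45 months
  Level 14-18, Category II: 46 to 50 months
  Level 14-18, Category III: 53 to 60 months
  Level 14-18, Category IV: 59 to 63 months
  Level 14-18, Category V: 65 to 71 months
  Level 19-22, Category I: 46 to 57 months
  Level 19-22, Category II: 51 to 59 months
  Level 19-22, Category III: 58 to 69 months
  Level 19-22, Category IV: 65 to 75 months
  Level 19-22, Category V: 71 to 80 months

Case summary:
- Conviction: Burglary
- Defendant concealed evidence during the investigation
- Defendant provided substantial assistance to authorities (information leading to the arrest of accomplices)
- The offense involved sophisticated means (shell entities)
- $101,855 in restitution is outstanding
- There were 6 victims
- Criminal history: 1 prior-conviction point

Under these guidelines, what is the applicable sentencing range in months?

46-57 months

Base offense level for burglary: 15.
A2 applies (level before this adjustment is 15 ≥ 8, so +2): 15 + 2 = 17.
A3 applies: 17 + 3 = 20.
A5 applies: 20 − 2 = 18.
A6 applies: 18 + 2 = 20.
A7 applies: 20 + 1 = 21.
Final offense level: 21.
Criminal history: 1 prior point → Category I (0-2).
Level 21 falls in the 19-22 band.
Grid: Level 19-22 × Category I = 46-57 months.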